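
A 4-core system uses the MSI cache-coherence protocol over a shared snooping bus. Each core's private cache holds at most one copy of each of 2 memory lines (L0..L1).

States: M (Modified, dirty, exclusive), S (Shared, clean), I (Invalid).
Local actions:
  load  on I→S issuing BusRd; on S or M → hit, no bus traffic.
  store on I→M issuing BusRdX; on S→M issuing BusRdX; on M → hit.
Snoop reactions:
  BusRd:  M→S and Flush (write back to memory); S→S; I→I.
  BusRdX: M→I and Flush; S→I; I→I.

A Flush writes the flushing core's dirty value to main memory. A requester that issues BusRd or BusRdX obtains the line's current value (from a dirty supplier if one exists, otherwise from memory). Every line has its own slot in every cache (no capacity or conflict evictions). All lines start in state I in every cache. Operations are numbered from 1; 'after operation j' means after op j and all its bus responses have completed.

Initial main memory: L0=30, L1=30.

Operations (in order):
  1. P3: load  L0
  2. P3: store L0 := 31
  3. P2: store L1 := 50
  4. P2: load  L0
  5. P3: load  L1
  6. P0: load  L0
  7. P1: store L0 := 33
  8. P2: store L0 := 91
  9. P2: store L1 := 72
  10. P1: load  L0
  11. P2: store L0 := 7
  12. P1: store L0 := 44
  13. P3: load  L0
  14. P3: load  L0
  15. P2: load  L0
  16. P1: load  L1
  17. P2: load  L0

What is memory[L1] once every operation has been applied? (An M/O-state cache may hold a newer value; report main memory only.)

  op1 P3: load  L0 → I/I/I/S on L0; bus BusRd; mem=30
  op2 P3: store L0 := 31 → I/I/I/M on L0; bus BusRdX; mem=30
  op3 P2: store L1 := 50 → I/I/M/I on L1; bus BusRdX; mem=30
  op4 P2: load  L0 → I/I/S/S on L0; bus BusRd Flush; mem=31
  op5 P3: load  L1 → I/I/S/S on L1; bus BusRd Flush; mem=50
  op6 P0: load  L0 → S/I/S/S on L0; bus BusRd; mem=31
  op7 P1: store L0 := 33 → I/M/I/I on L0; bus BusRdX; mem=31
  op8 P2: store L0 := 91 → I/I/M/I on L0; bus BusRdX Flush; mem=33
  op9 P2: store L1 := 72 → I/I/M/I on L1; bus BusRdX; mem=50
  op10 P1: load  L0 → I/S/S/I on L0; bus BusRd Flush; mem=91
  op11 P2: store L0 := 7 → I/I/M/I on L0; bus BusRdX; mem=91
  op12 P1: store L0 := 44 → I/M/I/I on L0; bus BusRdX Flush; mem=7
  op13 P3: load  L0 → I/S/I/S on L0; bus BusRd Flush; mem=44
  op14 P3: load  L0 → I/S/I/S on L0; bus (none); mem=44
  op15 P2: load  L0 → I/S/S/S on L0; bus BusRd; mem=44
  op16 P1: load  L1 → I/S/S/I on L1; bus BusRd Flush; mem=72
  op17 P2: load  L0 → I/S/S/S on L0; bus (none); mem=44

memory[L1] = 72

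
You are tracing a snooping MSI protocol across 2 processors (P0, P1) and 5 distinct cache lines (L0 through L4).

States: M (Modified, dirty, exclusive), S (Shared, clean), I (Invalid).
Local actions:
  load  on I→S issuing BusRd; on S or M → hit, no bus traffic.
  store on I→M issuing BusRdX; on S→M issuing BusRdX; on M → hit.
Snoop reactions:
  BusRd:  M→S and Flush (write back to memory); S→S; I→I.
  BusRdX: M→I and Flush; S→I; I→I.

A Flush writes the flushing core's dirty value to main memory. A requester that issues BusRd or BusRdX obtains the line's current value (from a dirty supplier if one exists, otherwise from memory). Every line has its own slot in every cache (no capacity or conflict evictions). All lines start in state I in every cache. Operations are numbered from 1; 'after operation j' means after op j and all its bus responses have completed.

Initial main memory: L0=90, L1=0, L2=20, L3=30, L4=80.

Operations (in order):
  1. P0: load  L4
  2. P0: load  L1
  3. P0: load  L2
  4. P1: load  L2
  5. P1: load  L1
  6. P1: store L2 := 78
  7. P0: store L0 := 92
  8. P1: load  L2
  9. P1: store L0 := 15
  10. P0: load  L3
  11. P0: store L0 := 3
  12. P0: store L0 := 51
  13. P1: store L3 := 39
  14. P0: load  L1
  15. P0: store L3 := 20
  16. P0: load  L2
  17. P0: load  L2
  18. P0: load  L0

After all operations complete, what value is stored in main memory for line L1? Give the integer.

memory[L1] = 0

step 1: P0: load  L4  ⟶  SI  (L4)  txn=BusRd  M[L4]=80
step 2: P0: load  L1  ⟶  SI  (L1)  txn=BusRd  M[L1]=0
step 3: P0: load  L2  ⟶  SI  (L2)  txn=BusRd  M[L2]=20
step 4: P1: load  L2  ⟶  SS  (L2)  txn=BusRd  M[L2]=20
step 5: P1: load  L1  ⟶  SS  (L1)  txn=BusRd  M[L1]=0
step 6: P1: store L2 := 78  ⟶  IM  (L2)  txn=BusRdX  M[L2]=20
step 7: P0: store L0 := 92  ⟶  MI  (L0)  txn=BusRdX  M[L0]=90
step 8: P1: load  L2  ⟶  IM  (L2)  txn=∅  M[L2]=20
step 9: P1: store L0 := 15  ⟶  IM  (L0)  txn=BusRdX+Flush  M[L0]=92
step 10: P0: load  L3  ⟶  SI  (L3)  txn=BusRd  M[L3]=30
step 11: P0: store L0 := 3  ⟶  MI  (L0)  txn=BusRdX+Flush  M[L0]=15
step 12: P0: store L0 := 51  ⟶  MI  (L0)  txn=∅  M[L0]=15
step 13: P1: store L3 := 39  ⟶  IM  (L3)  txn=BusRdX  M[L3]=30
step 14: P0: load  L1  ⟶  SS  (L1)  txn=∅  M[L1]=0
step 15: P0: store L3 := 20  ⟶  MI  (L3)  txn=BusRdX+Flush  M[L3]=39
step 16: P0: load  L2  ⟶  SS  (L2)  txn=BusRd+Flush  M[L2]=78
step 17: P0: load  L2  ⟶  SS  (L2)  txn=∅  M[L2]=78
step 18: P0: load  L0  ⟶  MI  (L0)  txn=∅  M[L0]=15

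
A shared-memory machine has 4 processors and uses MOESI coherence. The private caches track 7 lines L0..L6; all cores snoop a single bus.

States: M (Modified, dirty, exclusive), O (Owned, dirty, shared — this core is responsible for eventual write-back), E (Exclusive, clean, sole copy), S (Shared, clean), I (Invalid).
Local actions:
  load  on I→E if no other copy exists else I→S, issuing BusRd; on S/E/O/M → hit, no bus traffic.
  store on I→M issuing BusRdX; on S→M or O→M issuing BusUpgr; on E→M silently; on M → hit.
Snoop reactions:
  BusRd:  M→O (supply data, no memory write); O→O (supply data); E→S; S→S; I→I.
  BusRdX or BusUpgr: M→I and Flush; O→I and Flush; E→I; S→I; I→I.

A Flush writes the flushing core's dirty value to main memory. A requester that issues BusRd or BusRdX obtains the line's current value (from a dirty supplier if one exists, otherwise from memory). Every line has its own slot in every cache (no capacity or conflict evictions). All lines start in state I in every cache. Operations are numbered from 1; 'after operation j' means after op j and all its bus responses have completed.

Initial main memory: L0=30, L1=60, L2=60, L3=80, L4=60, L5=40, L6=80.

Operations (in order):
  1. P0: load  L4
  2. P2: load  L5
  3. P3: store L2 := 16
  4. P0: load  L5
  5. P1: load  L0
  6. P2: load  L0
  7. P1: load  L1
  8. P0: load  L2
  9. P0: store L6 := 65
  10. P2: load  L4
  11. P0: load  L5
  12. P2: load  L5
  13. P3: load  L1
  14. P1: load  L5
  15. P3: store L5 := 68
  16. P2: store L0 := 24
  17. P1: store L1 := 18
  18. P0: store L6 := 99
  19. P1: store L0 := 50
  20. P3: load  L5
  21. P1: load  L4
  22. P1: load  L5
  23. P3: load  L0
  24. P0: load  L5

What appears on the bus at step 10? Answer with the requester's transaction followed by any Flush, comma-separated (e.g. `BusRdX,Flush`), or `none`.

step 1: P0: load  L4  ⟶  EIII  (L4)  txn=BusRd  M[L4]=60
step 2: P2: load  L5  ⟶  IIEI  (L5)  txn=BusRd  M[L5]=40
step 3: P3: store L2 := 16  ⟶  IIIM  (L2)  txn=BusRdX  M[L2]=60
step 4: P0: load  L5  ⟶  SISI  (L5)  txn=BusRd  M[L5]=40
step 5: P1: load  L0  ⟶  IEII  (L0)  txn=BusRd  M[L0]=30
step 6: P2: load  L0  ⟶  ISSI  (L0)  txn=BusRd  M[L0]=30
step 7: P1: load  L1  ⟶  IEII  (L1)  txn=BusRd  M[L1]=60
step 8: P0: load  L2  ⟶  SIIO  (L2)  txn=BusRd  M[L2]=60
step 9: P0: store L6 := 65  ⟶  MIII  (L6)  txn=BusRdX  M[L6]=80
step 10: P2: load  L4  ⟶  SISI  (L4)  txn=BusRd  M[L4]=60
step 11: P0: load  L5  ⟶  SISI  (L5)  txn=∅  M[L5]=40
step 12: P2: load  L5  ⟶  SISI  (L5)  txn=∅  M[L5]=40
step 13: P3: load  L1  ⟶  ISIS  (L1)  txn=BusRd  M[L1]=60
step 14: P1: load  L5  ⟶  SSSI  (L5)  txn=BusRd  M[L5]=40
step 15: P3: store L5 := 68  ⟶  IIIM  (L5)  txn=BusRdX  M[L5]=40
step 16: P2: store L0 := 24  ⟶  IIMI  (L0)  txn=BusUpgr  M[L0]=30
step 17: P1: store L1 := 18  ⟶  IMII  (L1)  txn=BusUpgr  M[L1]=60
step 18: P0: store L6 := 99  ⟶  MIII  (L6)  txn=∅  M[L6]=80
step 19: P1: store L0 := 50  ⟶  IMII  (L0)  txn=BusRdX+Flush  M[L0]=24
step 20: P3: load  L5  ⟶  IIIM  (L5)  txn=∅  M[L5]=40
step 21: P1: load  L4  ⟶  SSSI  (L4)  txn=BusRd  M[L4]=60
step 22: P1: load  L5  ⟶  ISIO  (L5)  txn=BusRd  M[L5]=40
step 23: P3: load  L0  ⟶  IOIS  (L0)  txn=BusRd  M[L0]=24
step 24: P0: load  L5  ⟶  SSIO  (L5)  txn=BusRd  M[L5]=40

bus = BusRd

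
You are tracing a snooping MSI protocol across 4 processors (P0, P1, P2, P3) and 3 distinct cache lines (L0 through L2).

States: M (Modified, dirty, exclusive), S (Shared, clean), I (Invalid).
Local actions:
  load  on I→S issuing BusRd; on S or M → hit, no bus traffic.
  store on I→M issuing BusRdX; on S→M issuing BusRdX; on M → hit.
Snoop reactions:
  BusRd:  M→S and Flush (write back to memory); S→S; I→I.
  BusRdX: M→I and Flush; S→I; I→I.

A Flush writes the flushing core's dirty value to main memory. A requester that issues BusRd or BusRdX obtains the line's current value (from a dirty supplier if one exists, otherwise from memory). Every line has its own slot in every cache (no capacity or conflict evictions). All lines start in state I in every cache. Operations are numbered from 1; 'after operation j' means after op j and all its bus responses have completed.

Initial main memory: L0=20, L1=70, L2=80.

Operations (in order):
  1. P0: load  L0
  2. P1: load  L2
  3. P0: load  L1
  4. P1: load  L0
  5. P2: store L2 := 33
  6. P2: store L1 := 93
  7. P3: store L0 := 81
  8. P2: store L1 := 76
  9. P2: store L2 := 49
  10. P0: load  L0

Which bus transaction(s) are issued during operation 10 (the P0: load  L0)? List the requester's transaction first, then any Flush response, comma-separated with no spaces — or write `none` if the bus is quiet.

  op1 P0: load  L0 → S/I/I/I on L0; bus BusRd; mem=20
  op2 P1: load  L2 → I/S/I/I on L2; bus BusRd; mem=80
  op3 P0: load  L1 → S/I/I/I on L1; bus BusRd; mem=70
  op4 P1: load  L0 → S/S/I/I on L0; bus BusRd; mem=20
  op5 P2: store L2 := 33 → I/I/M/I on L2; bus BusRdX; mem=80
  op6 P2: store L1 := 93 → I/I/M/I on L1; bus BusRdX; mem=70
  op7 P3: store L0 := 81 → I/I/I/M on L0; bus BusRdX; mem=20
  op8 P2: store L1 := 76 → I/I/M/I on L1; bus (none); mem=70
  op9 P2: store L2 := 49 → I/I/M/I on L2; bus (none); mem=80
  op10 P0: load  L0 → S/I/I/S on L0; bus BusRd Flush; mem=81

bus = BusRd,Flush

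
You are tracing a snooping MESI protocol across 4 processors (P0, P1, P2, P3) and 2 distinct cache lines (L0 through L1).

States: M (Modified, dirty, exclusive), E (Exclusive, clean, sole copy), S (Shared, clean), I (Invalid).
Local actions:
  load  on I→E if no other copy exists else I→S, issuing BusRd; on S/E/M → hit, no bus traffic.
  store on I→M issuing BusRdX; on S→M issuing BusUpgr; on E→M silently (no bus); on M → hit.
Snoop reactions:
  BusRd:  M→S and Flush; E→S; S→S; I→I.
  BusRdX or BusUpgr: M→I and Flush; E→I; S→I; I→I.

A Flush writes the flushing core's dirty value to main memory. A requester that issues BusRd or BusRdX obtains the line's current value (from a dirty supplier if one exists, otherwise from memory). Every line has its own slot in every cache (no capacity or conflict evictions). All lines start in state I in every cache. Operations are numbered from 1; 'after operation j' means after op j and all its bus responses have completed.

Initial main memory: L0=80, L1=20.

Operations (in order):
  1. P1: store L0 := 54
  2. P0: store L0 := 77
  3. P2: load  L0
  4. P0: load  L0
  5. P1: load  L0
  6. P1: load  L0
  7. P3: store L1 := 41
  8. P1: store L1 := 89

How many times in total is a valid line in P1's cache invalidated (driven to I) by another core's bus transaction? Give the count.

1. P1: store L0 := 54  bus=[BusRdX]  L0: P0=I P1=M P2=I P3=I  mem[L0]=80
2. P0: store L0 := 77  bus=[BusRdX,Flush]  L0: P0=M P1=I P2=I P3=I  mem[L0]=54
3. P2: load  L0  bus=[BusRd,Flush]  L0: P0=S P1=I P2=S P3=I  mem[L0]=77
4. P0: load  L0  bus=[-]  L0: P0=S P1=I P2=S P3=I  mem[L0]=77
5. P1: load  L0  bus=[BusRd]  L0: P0=S P1=S P2=S P3=I  mem[L0]=77
6. P1: load  L0  bus=[-]  L0: P0=S P1=S P2=S P3=I  mem[L0]=77
7. P3: store L1 := 41  bus=[BusRdX]  L1: P0=I P1=I P2=I P3=M  mem[L1]=20
8. P1: store L1 := 89  bus=[BusRdX,Flush]  L1: P0=I P1=M P2=I P3=I  mem[L1]=41

invalidations = 1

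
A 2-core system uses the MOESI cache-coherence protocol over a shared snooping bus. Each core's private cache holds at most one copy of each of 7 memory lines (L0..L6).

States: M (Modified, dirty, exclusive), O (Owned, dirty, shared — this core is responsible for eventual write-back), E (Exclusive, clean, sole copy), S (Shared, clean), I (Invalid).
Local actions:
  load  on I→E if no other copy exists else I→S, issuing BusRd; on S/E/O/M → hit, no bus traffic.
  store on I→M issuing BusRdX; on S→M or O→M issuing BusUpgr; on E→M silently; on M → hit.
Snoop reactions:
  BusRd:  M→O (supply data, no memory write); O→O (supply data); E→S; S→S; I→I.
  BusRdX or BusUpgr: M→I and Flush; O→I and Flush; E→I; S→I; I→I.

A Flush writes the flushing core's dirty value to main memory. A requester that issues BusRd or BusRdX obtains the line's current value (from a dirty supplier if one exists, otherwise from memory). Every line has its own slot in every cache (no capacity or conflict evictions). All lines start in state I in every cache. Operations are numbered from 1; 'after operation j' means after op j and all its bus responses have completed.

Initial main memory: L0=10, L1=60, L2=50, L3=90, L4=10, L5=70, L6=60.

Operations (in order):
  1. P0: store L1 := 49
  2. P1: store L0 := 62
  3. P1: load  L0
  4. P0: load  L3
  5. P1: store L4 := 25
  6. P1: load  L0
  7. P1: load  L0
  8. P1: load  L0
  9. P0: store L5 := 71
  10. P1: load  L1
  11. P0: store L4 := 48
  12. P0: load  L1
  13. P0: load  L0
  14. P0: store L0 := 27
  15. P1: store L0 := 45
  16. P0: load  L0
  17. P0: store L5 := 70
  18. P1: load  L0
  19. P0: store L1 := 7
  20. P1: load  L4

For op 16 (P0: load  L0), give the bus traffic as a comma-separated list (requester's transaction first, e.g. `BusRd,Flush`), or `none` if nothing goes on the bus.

step 1: P0: store L1 := 49  ⟶  MI  (L1)  txn=BusRdX  M[L1]=60
step 2: P1: store L0 := 62  ⟶  IM  (L0)  txn=BusRdX  M[L0]=10
step 3: P1: load  L0  ⟶  IM  (L0)  txn=∅  M[L0]=10
step 4: P0: load  L3  ⟶  EI  (L3)  txn=BusRd  M[L3]=90
step 5: P1: store L4 := 25  ⟶  IM  (L4)  txn=BusRdX  M[L4]=10
step 6: P1: load  L0  ⟶  IM  (L0)  txn=∅  M[L0]=10
step 7: P1: load  L0  ⟶  IM  (L0)  txn=∅  M[L0]=10
step 8: P1: load  L0  ⟶  IM  (L0)  txn=∅  M[L0]=10
step 9: P0: store L5 := 71  ⟶  MI  (L5)  txn=BusRdX  M[L5]=70
step 10: P1: load  L1  ⟶  OS  (L1)  txn=BusRd  M[L1]=60
step 11: P0: store L4 := 48  ⟶  MI  (L4)  txn=BusRdX+Flush  M[L4]=25
step 12: P0: load  L1  ⟶  OS  (L1)  txn=∅  M[L1]=60
step 13: P0: load  L0  ⟶  SO  (L0)  txn=BusRd  M[L0]=10
step 14: P0: store L0 := 27  ⟶  MI  (L0)  txn=BusUpgr+Flush  M[L0]=62
step 15: P1: store L0 := 45  ⟶  IM  (L0)  txn=BusRdX+Flush  M[L0]=27
step 16: P0: load  L0  ⟶  SO  (L0)  txn=BusRd  M[L0]=27
step 17: P0: store L5 := 70  ⟶  MI  (L5)  txn=∅  M[L5]=70
step 18: P1: load  L0  ⟶  SO  (L0)  txn=∅  M[L0]=27
step 19: P0: store L1 := 7  ⟶  MI  (L1)  txn=BusUpgr  M[L1]=60
step 20: P1: load  L4  ⟶  OS  (L4)  txn=BusRd  M[L4]=25

bus = BusRd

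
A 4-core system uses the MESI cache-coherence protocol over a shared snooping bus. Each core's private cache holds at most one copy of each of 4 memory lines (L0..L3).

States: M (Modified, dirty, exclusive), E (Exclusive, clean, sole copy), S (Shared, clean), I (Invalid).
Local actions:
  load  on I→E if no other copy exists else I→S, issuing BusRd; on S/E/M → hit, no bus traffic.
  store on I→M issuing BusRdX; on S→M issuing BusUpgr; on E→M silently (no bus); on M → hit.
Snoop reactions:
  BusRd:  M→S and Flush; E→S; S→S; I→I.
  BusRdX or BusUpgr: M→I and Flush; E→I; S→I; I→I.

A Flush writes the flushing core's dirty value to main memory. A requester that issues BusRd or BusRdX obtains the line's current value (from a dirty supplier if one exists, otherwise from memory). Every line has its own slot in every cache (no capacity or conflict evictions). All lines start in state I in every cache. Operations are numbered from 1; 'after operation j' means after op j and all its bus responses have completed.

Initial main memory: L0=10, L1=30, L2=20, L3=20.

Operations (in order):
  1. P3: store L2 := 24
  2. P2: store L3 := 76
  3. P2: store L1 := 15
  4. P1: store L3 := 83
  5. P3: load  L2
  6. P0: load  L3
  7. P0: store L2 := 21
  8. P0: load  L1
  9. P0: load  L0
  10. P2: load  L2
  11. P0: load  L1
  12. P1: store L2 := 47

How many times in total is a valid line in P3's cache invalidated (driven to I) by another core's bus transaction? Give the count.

  op1 P3: store L2 := 24 → I/I/I/M on L2; bus BusRdX; mem=20
  op2 P2: store L3 := 76 → I/I/M/I on L3; bus BusRdX; mem=20
  op3 P2: store L1 := 15 → I/I/M/I on L1; bus BusRdX; mem=30
  op4 P1: store L3 := 83 → I/M/I/I on L3; bus BusRdX Flush; mem=76
  op5 P3: load  L2 → I/I/I/M on L2; bus (none); mem=20
  op6 P0: load  L3 → S/S/I/I on L3; bus BusRd Flush; mem=83
  op7 P0: store L2 := 21 → M/I/I/I on L2; bus BusRdX Flush; mem=24
  op8 P0: load  L1 → S/I/S/I on L1; bus BusRd Flush; mem=15
  op9 P0: load  L0 → E/I/I/I on L0; bus BusRd; mem=10
  op10 P2: load  L2 → S/I/S/I on L2; bus BusRd Flush; mem=21
  op11 P0: load  L1 → S/I/S/I on L1; bus (none); mem=15
  op12 P1: store L2 := 47 → I/M/I/I on L2; bus BusRdX; mem=21

invalidations = 1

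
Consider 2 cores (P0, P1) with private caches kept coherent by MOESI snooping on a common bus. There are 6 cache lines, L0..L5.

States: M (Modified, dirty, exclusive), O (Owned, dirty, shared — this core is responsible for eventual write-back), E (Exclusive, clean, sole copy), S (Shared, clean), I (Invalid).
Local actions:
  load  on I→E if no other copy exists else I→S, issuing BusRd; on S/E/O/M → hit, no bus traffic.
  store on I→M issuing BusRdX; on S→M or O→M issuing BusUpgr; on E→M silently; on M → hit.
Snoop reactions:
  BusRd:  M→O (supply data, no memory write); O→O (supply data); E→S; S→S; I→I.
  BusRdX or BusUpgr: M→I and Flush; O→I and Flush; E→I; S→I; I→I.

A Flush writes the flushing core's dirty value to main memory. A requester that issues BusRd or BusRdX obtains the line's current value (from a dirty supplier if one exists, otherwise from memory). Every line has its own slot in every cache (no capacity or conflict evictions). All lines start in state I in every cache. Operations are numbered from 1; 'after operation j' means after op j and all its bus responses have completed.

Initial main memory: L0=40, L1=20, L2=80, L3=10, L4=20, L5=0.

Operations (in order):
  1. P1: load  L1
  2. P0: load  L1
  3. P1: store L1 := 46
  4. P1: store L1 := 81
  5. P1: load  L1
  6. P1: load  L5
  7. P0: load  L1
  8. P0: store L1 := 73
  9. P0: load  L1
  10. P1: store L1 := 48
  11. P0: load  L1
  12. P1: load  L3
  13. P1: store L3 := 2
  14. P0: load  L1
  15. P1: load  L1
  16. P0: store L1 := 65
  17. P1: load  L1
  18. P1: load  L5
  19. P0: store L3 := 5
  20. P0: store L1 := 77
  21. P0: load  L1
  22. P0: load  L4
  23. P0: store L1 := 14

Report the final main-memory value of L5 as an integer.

[1] P1: load  L1 | P0:I, P1:E(20) | bus: BusRd
[2] P0: load  L1 | P0:S(20), P1:S(20) | bus: BusRd
[3] P1: store L1 := 46 | P0:I, P1:M(46) | bus: BusUpgr
[4] P1: store L1 := 81 | P0:I, P1:M(81) | bus: none
[5] P1: load  L1 | P0:I, P1:M(81) | bus: none
[6] P1: load  L5 | P0:I, P1:E(0) | bus: BusRd
[7] P0: load  L1 | P0:S(81), P1:O(81) | bus: BusRd
[8] P0: store L1 := 73 | P0:M(73), P1:I | bus: BusUpgr,Flush
[9] P0: load  L1 | P0:M(73), P1:I | bus: none
[10] P1: store L1 := 48 | P0:I, P1:M(48) | bus: BusRdX,Flush
[11] P0: load  L1 | P0:S(48), P1:O(48) | bus: BusRd
[12] P1: load  L3 | P0:I, P1:E(10) | bus: BusRd
[13] P1: store L3 := 2 | P0:I, P1:M(2) | bus: none
[14] P0: load  L1 | P0:S(48), P1:O(48) | bus: none
[15] P1: load  L1 | P0:S(48), P1:O(48) | bus: none
[16] P0: store L1 := 65 | P0:M(65), P1:I | bus: BusUpgr,Flush
[17] P1: load  L1 | P0:O(65), P1:S(65) | bus: BusRd
[18] P1: load  L5 | P0:I, P1:E(0) | bus: none
[19] P0: store L3 := 5 | P0:M(5), P1:I | bus: BusRdX,Flush
[20] P0: store L1 := 77 | P0:M(77), P1:I | bus: BusUpgr
[21] P0: load  L1 | P0:M(77), P1:I | bus: none
[22] P0: load  L4 | P0:E(20), P1:I | bus: BusRd
[23] P0: store L1 := 14 | P0:M(14), P1:I | bus: none

memory[L5] = 0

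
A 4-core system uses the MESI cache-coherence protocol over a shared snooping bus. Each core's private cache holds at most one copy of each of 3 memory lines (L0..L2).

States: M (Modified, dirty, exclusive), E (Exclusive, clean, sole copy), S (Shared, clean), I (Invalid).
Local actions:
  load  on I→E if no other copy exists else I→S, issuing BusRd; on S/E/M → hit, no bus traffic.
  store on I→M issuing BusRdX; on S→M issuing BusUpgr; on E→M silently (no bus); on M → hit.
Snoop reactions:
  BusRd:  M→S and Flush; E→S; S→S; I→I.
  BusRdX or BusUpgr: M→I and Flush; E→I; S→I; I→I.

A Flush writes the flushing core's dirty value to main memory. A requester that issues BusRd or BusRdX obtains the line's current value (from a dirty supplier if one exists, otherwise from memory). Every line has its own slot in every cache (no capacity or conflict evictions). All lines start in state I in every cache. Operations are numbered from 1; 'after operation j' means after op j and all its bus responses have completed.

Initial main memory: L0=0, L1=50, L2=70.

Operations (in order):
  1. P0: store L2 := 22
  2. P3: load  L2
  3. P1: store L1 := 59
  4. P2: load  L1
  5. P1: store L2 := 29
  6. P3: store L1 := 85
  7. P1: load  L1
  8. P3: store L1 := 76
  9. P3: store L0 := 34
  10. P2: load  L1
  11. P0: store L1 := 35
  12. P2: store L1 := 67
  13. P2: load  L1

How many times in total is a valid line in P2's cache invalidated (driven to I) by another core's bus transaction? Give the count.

1. P0: store L2 := 22  bus=[BusRdX]  L2: P0=M P1=I P2=I P3=I  mem[L2]=70
2. P3: load  L2  bus=[BusRd,Flush]  L2: P0=S P1=I P2=I P3=S  mem[L2]=22
3. P1: store L1 := 59  bus=[BusRdX]  L1: P0=I P1=M P2=I P3=I  mem[L1]=50
4. P2: load  L1  bus=[BusRd,Flush]  L1: P0=I P1=S P2=S P3=I  mem[L1]=59
5. P1: store L2 := 29  bus=[BusRdX]  L2: P0=I P1=M P2=I P3=I  mem[L2]=22
6. P3: store L1 := 85  bus=[BusRdX]  L1: P0=I P1=I P2=I P3=M  mem[L1]=59
7. P1: load  L1  bus=[BusRd,Flush]  L1: P0=I P1=S P2=I P3=S  mem[L1]=85
8. P3: store L1 := 76  bus=[BusUpgr]  L1: P0=I P1=I P2=I P3=M  mem[L1]=85
9. P3: store L0 := 34  bus=[BusRdX]  L0: P0=I P1=I P2=I P3=M  mem[L0]=0
10. P2: load  L1  bus=[BusRd,Flush]  L1: P0=I P1=I P2=S P3=S  mem[L1]=76
11. P0: store L1 := 35  bus=[BusRdX]  L1: P0=M P1=I P2=I P3=I  mem[L1]=76
12. P2: store L1 := 67  bus=[BusRdX,Flush]  L1: P0=I P1=I P2=M P3=I  mem[L1]=35
13. P2: load  L1  bus=[-]  L1: P0=I P1=I P2=M P3=I  mem[L1]=35

invalidations = 2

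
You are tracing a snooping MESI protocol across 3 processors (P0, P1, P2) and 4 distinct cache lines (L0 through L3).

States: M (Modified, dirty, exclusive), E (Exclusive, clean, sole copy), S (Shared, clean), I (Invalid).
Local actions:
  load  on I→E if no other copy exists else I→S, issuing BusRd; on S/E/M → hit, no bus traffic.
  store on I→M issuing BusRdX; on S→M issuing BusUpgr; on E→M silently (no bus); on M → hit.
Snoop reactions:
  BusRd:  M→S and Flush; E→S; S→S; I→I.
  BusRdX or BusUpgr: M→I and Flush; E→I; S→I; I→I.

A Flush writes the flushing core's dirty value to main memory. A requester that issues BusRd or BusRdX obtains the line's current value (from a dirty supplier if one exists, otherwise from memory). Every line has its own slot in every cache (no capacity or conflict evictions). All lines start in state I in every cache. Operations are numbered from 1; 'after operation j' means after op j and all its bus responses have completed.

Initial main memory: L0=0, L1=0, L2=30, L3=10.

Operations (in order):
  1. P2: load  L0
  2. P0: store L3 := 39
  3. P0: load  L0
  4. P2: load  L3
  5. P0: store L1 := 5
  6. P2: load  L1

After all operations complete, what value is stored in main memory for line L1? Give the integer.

memory[L1] = 5

1. P2: load  L0  bus=[BusRd]  L0: P0=I P1=I P2=E  mem[L0]=0
2. P0: store L3 := 39  bus=[BusRdX]  L3: P0=M P1=I P2=I  mem[L3]=10
3. P0: load  L0  bus=[BusRd]  L0: P0=S P1=I P2=S  mem[L0]=0
4. P2: load  L3  bus=[BusRd,Flush]  L3: P0=S P1=I P2=S  mem[L3]=39
5. P0: store L1 := 5  bus=[BusRdX]  L1: P0=M P1=I P2=I  mem[L1]=0
6. P2: load  L1  bus=[BusRd,Flush]  L1: P0=S P1=I P2=S  mem[L1]=5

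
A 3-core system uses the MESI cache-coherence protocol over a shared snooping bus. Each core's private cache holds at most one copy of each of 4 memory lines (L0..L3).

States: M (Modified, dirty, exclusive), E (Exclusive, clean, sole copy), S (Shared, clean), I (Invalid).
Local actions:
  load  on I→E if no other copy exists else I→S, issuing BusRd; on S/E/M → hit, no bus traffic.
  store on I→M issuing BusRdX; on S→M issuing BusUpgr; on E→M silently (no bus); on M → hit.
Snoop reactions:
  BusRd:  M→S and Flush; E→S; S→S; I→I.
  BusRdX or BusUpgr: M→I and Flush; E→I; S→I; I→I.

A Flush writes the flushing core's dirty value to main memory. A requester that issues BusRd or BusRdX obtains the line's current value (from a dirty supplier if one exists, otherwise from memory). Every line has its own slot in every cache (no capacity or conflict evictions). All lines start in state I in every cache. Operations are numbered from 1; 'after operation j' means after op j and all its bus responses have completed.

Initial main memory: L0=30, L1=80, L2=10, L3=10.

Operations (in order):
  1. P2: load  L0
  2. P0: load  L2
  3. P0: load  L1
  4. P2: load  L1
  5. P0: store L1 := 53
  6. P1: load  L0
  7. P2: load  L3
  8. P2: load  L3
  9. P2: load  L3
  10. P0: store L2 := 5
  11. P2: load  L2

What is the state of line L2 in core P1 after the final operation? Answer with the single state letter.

state = I

  op1 P2: load  L0 → I/I/E on L0; bus BusRd; mem=30
  op2 P0: load  L2 → E/I/I on L2; bus BusRd; mem=10
  op3 P0: load  L1 → E/I/I on L1; bus BusRd; mem=80
  op4 P2: load  L1 → S/I/S on L1; bus BusRd; mem=80
  op5 P0: store L1 := 53 → M/I/I on L1; bus BusUpgr; mem=80
  op6 P1: load  L0 → I/S/S on L0; bus BusRd; mem=30
  op7 P2: load  L3 → I/I/E on L3; bus BusRd; mem=10
  op8 P2: load  L3 → I/I/E on L3; bus (none); mem=10
  op9 P2: load  L3 → I/I/E on L3; bus (none); mem=10
  op10 P0: store L2 := 5 → M/I/I on L2; bus (none); mem=10
  op11 P2: load  L2 → S/I/S on L2; bus BusRd Flush; mem=5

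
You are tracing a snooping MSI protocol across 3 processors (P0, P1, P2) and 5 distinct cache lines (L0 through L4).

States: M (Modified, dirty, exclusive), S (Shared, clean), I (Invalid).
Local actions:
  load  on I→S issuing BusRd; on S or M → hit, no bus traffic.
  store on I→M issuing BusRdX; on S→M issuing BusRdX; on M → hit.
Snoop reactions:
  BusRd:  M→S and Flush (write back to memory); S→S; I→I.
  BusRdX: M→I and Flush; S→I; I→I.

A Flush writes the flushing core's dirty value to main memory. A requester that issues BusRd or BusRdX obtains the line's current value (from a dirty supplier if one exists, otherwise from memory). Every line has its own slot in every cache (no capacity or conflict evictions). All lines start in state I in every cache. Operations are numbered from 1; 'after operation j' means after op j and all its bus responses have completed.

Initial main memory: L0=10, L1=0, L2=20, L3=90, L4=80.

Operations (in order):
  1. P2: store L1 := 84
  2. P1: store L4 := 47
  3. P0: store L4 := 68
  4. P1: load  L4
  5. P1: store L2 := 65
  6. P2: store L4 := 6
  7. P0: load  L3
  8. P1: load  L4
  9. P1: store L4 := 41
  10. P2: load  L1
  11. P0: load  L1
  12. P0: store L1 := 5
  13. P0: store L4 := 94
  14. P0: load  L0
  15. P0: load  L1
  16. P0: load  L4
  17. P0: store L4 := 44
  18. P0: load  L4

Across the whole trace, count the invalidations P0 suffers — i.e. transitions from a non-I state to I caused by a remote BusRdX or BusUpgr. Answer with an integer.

invalidations = 1

step 1: P2: store L1 := 84  ⟶  IIM  (L1)  txn=BusRdX  M[L1]=0
step 2: P1: store L4 := 47  ⟶  IMI  (L4)  txn=BusRdX  M[L4]=80
step 3: P0: store L4 := 68  ⟶  MII  (L4)  txn=BusRdX+Flush  M[L4]=47
step 4: P1: load  L4  ⟶  SSI  (L4)  txn=BusRd+Flush  M[L4]=68
step 5: P1: store L2 := 65  ⟶  IMI  (L2)  txn=BusRdX  M[L2]=20
step 6: P2: store L4 := 6  ⟶  IIM  (L4)  txn=BusRdX  M[L4]=68
step 7: P0: load  L3  ⟶  SII  (L3)  txn=BusRd  M[L3]=90
step 8: P1: load  L4  ⟶  ISS  (L4)  txn=BusRd+Flush  M[L4]=6
step 9: P1: store L4 := 41  ⟶  IMI  (L4)  txn=BusRdX  M[L4]=6
step 10: P2: load  L1  ⟶  IIM  (L1)  txn=∅  M[L1]=0
step 11: P0: load  L1  ⟶  SIS  (L1)  txn=BusRd+Flush  M[L1]=84
step 12: P0: store L1 := 5  ⟶  MII  (L1)  txn=BusRdX  M[L1]=84
step 13: P0: store L4 := 94  ⟶  MII  (L4)  txn=BusRdX+Flush  M[L4]=41
step 14: P0: load  L0  ⟶  SII  (L0)  txn=BusRd  M[L0]=10
step 15: P0: load  L1  ⟶  MII  (L1)  txn=∅  M[L1]=84
step 16: P0: load  L4  ⟶  MII  (L4)  txn=∅  M[L4]=41
step 17: P0: store L4 := 44  ⟶  MII  (L4)  txn=∅  M[L4]=41
step 18: P0: load  L4  ⟶  MII  (L4)  txn=∅  M[L4]=41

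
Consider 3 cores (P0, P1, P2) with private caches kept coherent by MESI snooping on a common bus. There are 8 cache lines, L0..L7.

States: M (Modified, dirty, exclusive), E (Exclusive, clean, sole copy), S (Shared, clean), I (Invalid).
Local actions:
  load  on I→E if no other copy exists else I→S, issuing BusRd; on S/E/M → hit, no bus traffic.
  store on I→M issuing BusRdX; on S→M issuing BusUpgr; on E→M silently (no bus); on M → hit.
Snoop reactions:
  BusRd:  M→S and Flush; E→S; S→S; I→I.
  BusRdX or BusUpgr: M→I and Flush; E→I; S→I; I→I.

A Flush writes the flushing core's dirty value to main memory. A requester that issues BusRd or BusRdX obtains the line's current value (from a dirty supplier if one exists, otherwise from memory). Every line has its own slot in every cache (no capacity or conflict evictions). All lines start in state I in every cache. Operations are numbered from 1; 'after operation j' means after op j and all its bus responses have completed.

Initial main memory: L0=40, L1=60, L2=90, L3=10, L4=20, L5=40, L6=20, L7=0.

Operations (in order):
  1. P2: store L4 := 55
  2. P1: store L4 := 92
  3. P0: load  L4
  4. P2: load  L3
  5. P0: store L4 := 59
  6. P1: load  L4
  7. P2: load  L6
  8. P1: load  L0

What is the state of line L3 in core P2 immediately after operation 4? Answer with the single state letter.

state = E

  op1 P2: store L4 := 55 → I/I/M on L4; bus BusRdX; mem=20
  op2 P1: store L4 := 92 → I/M/I on L4; bus BusRdX Flush; mem=55
  op3 P0: load  L4 → S/S/I on L4; bus BusRd Flush; mem=92
  op4 P2: load  L3 → I/I/E on L3; bus BusRd; mem=10
  op5 P0: store L4 := 59 → M/I/I on L4; bus BusUpgr; mem=92
  op6 P1: load  L4 → S/S/I on L4; bus BusRd Flush; mem=59
  op7 P2: load  L6 → I/I/E on L6; bus BusRd; mem=20
  op8 P1: load  L0 → I/E/I on L0; bus BusRd; mem=40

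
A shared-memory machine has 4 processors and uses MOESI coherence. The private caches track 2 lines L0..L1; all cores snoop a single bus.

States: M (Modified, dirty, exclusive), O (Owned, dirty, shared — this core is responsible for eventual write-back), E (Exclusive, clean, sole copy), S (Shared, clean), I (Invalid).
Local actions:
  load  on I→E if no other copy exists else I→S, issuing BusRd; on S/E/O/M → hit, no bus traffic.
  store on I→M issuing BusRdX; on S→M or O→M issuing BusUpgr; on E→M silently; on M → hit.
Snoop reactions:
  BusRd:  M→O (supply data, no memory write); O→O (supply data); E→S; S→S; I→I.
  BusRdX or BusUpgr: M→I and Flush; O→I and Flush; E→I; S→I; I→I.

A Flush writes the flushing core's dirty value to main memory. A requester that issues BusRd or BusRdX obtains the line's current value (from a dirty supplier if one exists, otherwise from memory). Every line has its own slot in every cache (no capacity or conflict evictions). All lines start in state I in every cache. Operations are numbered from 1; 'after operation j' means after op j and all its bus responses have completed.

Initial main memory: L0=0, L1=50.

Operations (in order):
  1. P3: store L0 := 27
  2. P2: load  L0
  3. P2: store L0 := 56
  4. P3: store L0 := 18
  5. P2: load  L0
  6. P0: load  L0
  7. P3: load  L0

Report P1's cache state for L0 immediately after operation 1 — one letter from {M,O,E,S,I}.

state = I

step 1: P3: store L0 := 27  ⟶  IIIM  (L0)  txn=BusRdX  M[L0]=0
step 2: P2: load  L0  ⟶  IISO  (L0)  txn=BusRd  M[L0]=0
step 3: P2: store L0 := 56  ⟶  IIMI  (L0)  txn=BusUpgr+Flush  M[L0]=27
step 4: P3: store L0 := 18  ⟶  IIIM  (L0)  txn=BusRdX+Flush  M[L0]=56
step 5: P2: load  L0  ⟶  IISO  (L0)  txn=BusRd  M[L0]=56
step 6: P0: load  L0  ⟶  SISO  (L0)  txn=BusRd  M[L0]=56
step 7: P3: load  L0  ⟶  SISO  (L0)  txn=∅  M[L0]=56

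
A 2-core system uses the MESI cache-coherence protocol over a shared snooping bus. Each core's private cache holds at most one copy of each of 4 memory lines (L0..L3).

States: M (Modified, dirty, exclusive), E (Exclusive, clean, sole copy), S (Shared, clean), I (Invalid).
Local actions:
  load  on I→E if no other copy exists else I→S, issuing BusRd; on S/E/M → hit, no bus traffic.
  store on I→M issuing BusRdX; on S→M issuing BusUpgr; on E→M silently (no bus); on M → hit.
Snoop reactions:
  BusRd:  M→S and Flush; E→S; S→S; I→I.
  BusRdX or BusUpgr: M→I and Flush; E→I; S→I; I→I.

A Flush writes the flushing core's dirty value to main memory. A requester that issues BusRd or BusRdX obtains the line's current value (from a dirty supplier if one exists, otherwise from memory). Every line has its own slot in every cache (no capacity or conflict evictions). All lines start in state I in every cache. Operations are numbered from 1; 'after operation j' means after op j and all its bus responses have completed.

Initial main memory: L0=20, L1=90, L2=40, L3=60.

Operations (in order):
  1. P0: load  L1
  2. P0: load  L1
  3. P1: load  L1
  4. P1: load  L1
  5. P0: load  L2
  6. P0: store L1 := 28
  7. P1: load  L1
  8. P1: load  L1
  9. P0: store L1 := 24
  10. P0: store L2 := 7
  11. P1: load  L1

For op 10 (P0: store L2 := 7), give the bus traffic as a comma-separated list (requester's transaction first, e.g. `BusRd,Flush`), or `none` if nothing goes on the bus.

bus = none

[1] P0: load  L1 | P0:E(90), P1:I | bus: BusRd
[2] P0: load  L1 | P0:E(90), P1:I | bus: none
[3] P1: load  L1 | P0:S(90), P1:S(90) | bus: BusRd
[4] P1: load  L1 | P0:S(90), P1:S(90) | bus: none
[5] P0: load  L2 | P0:E(40), P1:I | bus: BusRd
[6] P0: store L1 := 28 | P0:M(28), P1:I | bus: BusUpgr
[7] P1: load  L1 | P0:S(28), P1:S(28) | bus: BusRd,Flush
[8] P1: load  L1 | P0:S(28), P1:S(28) | bus: none
[9] P0: store L1 := 24 | P0:M(24), P1:I | bus: BusUpgr
[10] P0: store L2 := 7 | P0:M(7), P1:I | bus: none
[11] P1: load  L1 | P0:S(24), P1:S(24) | bus: BusRd,Flush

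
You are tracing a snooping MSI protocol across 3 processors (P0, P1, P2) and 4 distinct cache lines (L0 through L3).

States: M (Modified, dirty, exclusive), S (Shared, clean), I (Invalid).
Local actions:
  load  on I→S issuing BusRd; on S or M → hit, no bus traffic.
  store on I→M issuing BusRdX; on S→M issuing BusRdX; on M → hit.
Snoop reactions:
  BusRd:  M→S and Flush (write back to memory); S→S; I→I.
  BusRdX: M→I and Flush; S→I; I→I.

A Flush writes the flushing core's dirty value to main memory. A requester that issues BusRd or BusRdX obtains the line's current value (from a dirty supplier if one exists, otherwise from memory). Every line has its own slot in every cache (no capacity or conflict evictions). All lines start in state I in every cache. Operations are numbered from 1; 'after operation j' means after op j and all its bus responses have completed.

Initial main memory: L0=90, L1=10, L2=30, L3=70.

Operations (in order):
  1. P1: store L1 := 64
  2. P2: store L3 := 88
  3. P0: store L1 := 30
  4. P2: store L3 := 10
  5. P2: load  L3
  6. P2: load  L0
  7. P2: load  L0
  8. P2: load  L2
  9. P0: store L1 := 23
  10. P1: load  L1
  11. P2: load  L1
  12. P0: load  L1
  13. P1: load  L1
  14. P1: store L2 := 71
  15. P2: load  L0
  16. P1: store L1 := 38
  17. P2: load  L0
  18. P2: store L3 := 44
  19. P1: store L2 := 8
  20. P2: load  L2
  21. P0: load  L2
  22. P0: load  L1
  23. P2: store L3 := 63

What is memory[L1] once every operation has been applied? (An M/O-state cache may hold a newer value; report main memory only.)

1. P1: store L1 := 64  bus=[BusRdX]  L1: P0=I P1=M P2=I  mem[L1]=10
2. P2: store L3 := 88  bus=[BusRdX]  L3: P0=I P1=I P2=M  mem[L3]=70
3. P0: store L1 := 30  bus=[BusRdX,Flush]  L1: P0=M P1=I P2=I  mem[L1]=64
4. P2: store L3 := 10  bus=[-]  L3: P0=I P1=I P2=M  mem[L3]=70
5. P2: load  L3  bus=[-]  L3: P0=I P1=I P2=M  mem[L3]=70
6. P2: load  L0  bus=[BusRd]  L0: P0=I P1=I P2=S  mem[L0]=90
7. P2: load  L0  bus=[-]  L0: P0=I P1=I P2=S  mem[L0]=90
8. P2: load  L2  bus=[BusRd]  L2: P0=I P1=I P2=S  mem[L2]=30
9. P0: store L1 := 23  bus=[-]  L1: P0=M P1=I P2=I  mem[L1]=64
10. P1: load  L1  bus=[BusRd,Flush]  L1: P0=S P1=S P2=I  mem[L1]=23
11. P2: load  L1  bus=[BusRd]  L1: P0=S P1=S P2=S  mem[L1]=23
12. P0: load  L1  bus=[-]  L1: P0=S P1=S P2=S  mem[L1]=23
13. P1: load  L1  bus=[-]  L1: P0=S P1=S P2=S  mem[L1]=23
14. P1: store L2 := 71  bus=[BusRdX]  L2: P0=I P1=M P2=I  mem[L2]=30
15. P2: load  L0  bus=[-]  L0: P0=I P1=I P2=S  mem[L0]=90
16. P1: store L1 := 38  bus=[BusRdX]  L1: P0=I P1=M P2=I  mem[L1]=23
17. P2: load  L0  bus=[-]  L0: P0=I P1=I P2=S  mem[L0]=90
18. P2: store L3 := 44  bus=[-]  L3: P0=I P1=I P2=M  mem[L3]=70
19. P1: store L2 := 8  bus=[-]  L2: P0=I P1=M P2=I  mem[L2]=30
20. P2: load  L2  bus=[BusRd,Flush]  L2: P0=I P1=S P2=S  mem[L2]=8
21. P0: load  L2  bus=[BusRd]  L2: P0=S P1=S P2=S  mem[L2]=8
22. P0: load  L1  bus=[BusRd,Flush]  L1: P0=S P1=S P2=I  mem[L1]=38
23. P2: store L3 := 63  bus=[-]  L3: P0=I P1=I P2=M  mem[L3]=70

memory[L1] = 38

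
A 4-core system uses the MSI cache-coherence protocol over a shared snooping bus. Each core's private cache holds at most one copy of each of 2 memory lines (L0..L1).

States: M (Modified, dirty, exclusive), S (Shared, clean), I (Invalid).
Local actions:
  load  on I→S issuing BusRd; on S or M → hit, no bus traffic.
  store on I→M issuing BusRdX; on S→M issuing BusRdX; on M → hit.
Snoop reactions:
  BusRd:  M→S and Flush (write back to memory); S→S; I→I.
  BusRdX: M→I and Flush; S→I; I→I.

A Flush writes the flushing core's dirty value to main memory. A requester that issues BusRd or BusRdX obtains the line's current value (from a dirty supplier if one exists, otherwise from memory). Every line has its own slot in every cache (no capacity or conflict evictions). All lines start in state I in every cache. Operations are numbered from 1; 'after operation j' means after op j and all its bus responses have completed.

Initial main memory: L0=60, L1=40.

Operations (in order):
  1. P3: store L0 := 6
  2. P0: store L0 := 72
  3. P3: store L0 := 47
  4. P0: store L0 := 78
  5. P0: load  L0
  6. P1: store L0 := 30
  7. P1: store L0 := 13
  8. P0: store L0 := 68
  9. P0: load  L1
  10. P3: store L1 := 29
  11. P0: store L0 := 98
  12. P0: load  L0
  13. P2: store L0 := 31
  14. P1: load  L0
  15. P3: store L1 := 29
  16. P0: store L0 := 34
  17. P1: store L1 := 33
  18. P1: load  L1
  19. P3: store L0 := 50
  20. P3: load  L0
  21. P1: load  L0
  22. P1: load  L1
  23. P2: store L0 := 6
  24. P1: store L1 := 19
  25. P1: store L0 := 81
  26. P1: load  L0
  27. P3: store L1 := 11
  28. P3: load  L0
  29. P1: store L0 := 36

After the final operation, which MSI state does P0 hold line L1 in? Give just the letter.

state = I

1. P3: store L0 := 6  bus=[BusRdX]  L0: P0=I P1=I P2=I P3=M  mem[L0]=60
2. P0: store L0 := 72  bus=[BusRdX,Flush]  L0: P0=M P1=I P2=I P3=I  mem[L0]=6
3. P3: store L0 := 47  bus=[BusRdX,Flush]  L0: P0=I P1=I P2=I P3=M  mem[L0]=72
4. P0: store L0 := 78  bus=[BusRdX,Flush]  L0: P0=M P1=I P2=I P3=I  mem[L0]=47
5. P0: load  L0  bus=[-]  L0: P0=M P1=I P2=I P3=I  mem[L0]=47
6. P1: store L0 := 30  bus=[BusRdX,Flush]  L0: P0=I P1=M P2=I P3=I  mem[L0]=78
7. P1: store L0 := 13  bus=[-]  L0: P0=I P1=M P2=I P3=I  mem[L0]=78
8. P0: store L0 := 68  bus=[BusRdX,Flush]  L0: P0=M P1=I P2=I P3=I  mem[L0]=13
9. P0: load  L1  bus=[BusRd]  L1: P0=S P1=I P2=I P3=I  mem[L1]=40
10. P3: store L1 := 29  bus=[BusRdX]  L1: P0=I P1=I P2=I P3=M  mem[L1]=40
11. P0: store L0 := 98  bus=[-]  L0: P0=M P1=I P2=I P3=I  mem[L0]=13
12. P0: load  L0  bus=[-]  L0: P0=M P1=I P2=I P3=I  mem[L0]=13
13. P2: store L0 := 31  bus=[BusRdX,Flush]  L0: P0=I P1=I P2=M P3=I  mem[L0]=98
14. P1: load  L0  bus=[BusRd,Flush]  L0: P0=I P1=S P2=S P3=I  mem[L0]=31
15. P3: store L1 := 29  bus=[-]  L1: P0=I P1=I P2=I P3=M  mem[L1]=40
16. P0: store L0 := 34  bus=[BusRdX]  L0: P0=M P1=I P2=I P3=I  mem[L0]=31
17. P1: store L1 := 33  bus=[BusRdX,Flush]  L1: P0=I P1=M P2=I P3=I  mem[L1]=29
18. P1: load  L1  bus=[-]  L1: P0=I P1=M P2=I P3=I  mem[L1]=29
19. P3: store L0 := 50  bus=[BusRdX,Flush]  L0: P0=I P1=I P2=I P3=M  mem[L0]=34
20. P3: load  L0  bus=[-]  L0: P0=I P1=I P2=I P3=M  mem[L0]=34
21. P1: load  L0  bus=[BusRd,Flush]  L0: P0=I P1=S P2=I P3=S  mem[L0]=50
22. P1: load  L1  bus=[-]  L1: P0=I P1=M P2=I P3=I  mem[L1]=29
23. P2: store L0 := 6  bus=[BusRdX]  L0: P0=I P1=I P2=M P3=I  mem[L0]=50
24. P1: store L1 := 19  bus=[-]  L1: P0=I P1=M P2=I P3=I  mem[L1]=29
25. P1: store L0 := 81  bus=[BusRdX,Flush]  L0: P0=I P1=M P2=I P3=I  mem[L0]=6
26. P1: load  L0  bus=[-]  L0: P0=I P1=M P2=I P3=I  mem[L0]=6
27. P3: store L1 := 11  bus=[BusRdX,Flush]  L1: P0=I P1=I P2=I P3=M  mem[L1]=19
28. P3: load  L0  bus=[BusRd,Flush]  L0: P0=I P1=S P2=I P3=S  mem[L0]=81
29. P1: store L0 := 36  bus=[BusRdX]  L0: P0=I P1=M P2=I P3=I  mem[L0]=81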